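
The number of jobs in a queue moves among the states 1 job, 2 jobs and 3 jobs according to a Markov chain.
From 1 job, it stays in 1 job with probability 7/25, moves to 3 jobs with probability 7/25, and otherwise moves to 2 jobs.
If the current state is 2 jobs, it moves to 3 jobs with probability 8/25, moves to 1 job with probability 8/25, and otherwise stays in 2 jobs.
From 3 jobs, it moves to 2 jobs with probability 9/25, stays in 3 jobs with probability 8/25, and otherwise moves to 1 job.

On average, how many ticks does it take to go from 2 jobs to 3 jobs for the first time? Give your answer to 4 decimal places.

3.2500

Let t(s) be the expected number of ticks to first reach 3 jobs from state s, with t(3 jobs) = 0. Conditioning on the first tick:
t(1 job) = 1 + 0.28·t(1 job) + 0.44·t(2 jobs)
t(2 jobs) = 1 + 0.32·t(1 job) + 0.36·t(2 jobs)
Solving: t(1 job) = 3.3750, t(2 jobs) = 3.2500.
Expected ticks from 2 jobs to 3 jobs: 3.2500.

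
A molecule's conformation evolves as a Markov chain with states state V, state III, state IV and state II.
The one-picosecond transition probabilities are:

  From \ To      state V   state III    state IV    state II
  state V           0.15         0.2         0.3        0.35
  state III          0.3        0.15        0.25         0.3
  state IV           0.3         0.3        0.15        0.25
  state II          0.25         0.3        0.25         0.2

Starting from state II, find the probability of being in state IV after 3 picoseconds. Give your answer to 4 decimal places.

Propagate the distribution vector 3 picoseconds from state II.
After 0 picoseconds: (0.0000, 0.0000, 0.0000, 1.0000)
After 1 picosecond: (0.2500, 0.3000, 0.2500, 0.2000)
After 2 picoseconds: (0.2525, 0.2300, 0.2375, 0.2800)
After 3 picoseconds: (0.2481, 0.2403, 0.2389, 0.2728)
P(in state IV after 3 picoseconds) = 0.2389

0.2389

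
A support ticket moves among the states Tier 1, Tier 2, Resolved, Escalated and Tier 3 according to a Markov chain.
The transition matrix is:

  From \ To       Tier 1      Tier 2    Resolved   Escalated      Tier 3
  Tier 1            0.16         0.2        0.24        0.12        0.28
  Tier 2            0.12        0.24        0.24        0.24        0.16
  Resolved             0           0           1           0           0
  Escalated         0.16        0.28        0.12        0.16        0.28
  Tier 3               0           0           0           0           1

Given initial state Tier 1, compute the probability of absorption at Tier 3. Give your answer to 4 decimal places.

0.5335

Let h(s) be the probability of absorption at Tier 3 starting from transient state s. Then h(Tier 3) = 1 and h(Resolved) = 0. By first-step analysis:
h(Tier 1) = 0.16·h(Tier 1) + 0.2·h(Tier 2) + 0.24·0 + 0.12·h(Escalated) + 0.28·1
h(Tier 2) = 0.12·h(Tier 1) + 0.24·h(Tier 2) + 0.24·0 + 0.24·h(Escalated) + 0.16·1
h(Escalated) = 0.16·h(Tier 1) + 0.28·h(Tier 2) + 0.12·0 + 0.16·h(Escalated) + 0.28·1
Solving: h(Tier 1) = 0.5335, h(Tier 2) = 0.4829, h(Escalated) = 0.5959.
Starting from Tier 1, the probability is 0.5335.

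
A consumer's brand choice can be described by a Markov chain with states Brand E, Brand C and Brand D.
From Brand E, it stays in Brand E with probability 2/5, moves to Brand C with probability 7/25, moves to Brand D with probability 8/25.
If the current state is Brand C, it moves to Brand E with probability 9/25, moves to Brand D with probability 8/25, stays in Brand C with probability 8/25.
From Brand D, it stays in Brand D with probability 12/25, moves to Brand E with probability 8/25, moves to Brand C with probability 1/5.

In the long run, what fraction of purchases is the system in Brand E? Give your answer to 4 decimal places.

Let the stationary distribution be π with π = πP and π_1 + π_2 + π_3 = 1.
π_1 = 0.4·π_1 + 0.36·π_2 + 0.32·π_3
π_2 = 0.28·π_1 + 0.32·π_2 + 0.2·π_3
Solving with the normalization constraint gives π = (0.3591, 0.2599, 0.3810).
So the stationary probability of Brand E is 0.3591.

0.3591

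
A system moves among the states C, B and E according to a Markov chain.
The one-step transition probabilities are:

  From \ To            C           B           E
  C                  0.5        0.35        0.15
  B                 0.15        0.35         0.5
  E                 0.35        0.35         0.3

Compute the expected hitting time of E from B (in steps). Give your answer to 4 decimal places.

2.3853

Let t(s) be the expected number of steps to first reach E from state s, with t(E) = 0. Conditioning on the first step:
t(C) = 1 + 0.5·t(C) + 0.35·t(B)
t(B) = 1 + 0.15·t(C) + 0.35·t(B)
Solving: t(C) = 3.6697, t(B) = 2.3853.
Expected steps from B to E: 2.3853.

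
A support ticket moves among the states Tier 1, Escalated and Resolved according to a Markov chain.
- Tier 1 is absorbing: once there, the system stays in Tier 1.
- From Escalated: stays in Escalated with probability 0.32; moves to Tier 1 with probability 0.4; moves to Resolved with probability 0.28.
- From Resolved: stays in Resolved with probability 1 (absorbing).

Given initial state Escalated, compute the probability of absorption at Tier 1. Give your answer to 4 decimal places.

0.5882

Let h(s) be the probability of absorption at Tier 1 starting from transient state s. Then h(Tier 1) = 1 and h(Resolved) = 0. By first-step analysis:
h(Escalated) = 0.4·1 + 0.32·h(Escalated) + 0.28·0
Solving: h(Escalated) = 0.5882.
Starting from Escalated, the probability is 0.5882.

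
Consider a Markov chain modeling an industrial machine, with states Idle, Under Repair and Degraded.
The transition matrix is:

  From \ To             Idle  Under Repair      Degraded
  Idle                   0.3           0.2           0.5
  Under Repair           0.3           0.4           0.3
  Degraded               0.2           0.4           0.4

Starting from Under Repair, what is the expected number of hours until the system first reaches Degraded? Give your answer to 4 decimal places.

Let t(s) be the expected number of hours to first reach Degraded from state s, with t(Degraded) = 0. Conditioning on the first hour:
t(Idle) = 1 + 0.3·t(Idle) + 0.2·t(Under Repair)
t(Under Repair) = 1 + 0.3·t(Idle) + 0.4·t(Under Repair)
Solving: t(Idle) = 2.2222, t(Under Repair) = 2.7778.
Expected hours from Under Repair to Degraded: 2.7778.

2.7778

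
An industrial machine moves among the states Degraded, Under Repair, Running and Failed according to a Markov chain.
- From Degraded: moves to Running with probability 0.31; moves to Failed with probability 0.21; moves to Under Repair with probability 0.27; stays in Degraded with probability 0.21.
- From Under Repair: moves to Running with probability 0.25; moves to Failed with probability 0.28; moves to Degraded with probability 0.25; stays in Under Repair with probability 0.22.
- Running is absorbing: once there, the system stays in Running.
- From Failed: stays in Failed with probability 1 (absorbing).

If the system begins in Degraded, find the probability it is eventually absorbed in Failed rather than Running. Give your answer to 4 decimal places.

0.4363

Let h(s) be the probability of absorption at Failed starting from transient state s. Then h(Failed) = 1 and h(Running) = 0. By first-step analysis:
h(Degraded) = 0.21·h(Degraded) + 0.27·h(Under Repair) + 0.31·0 + 0.21·1
h(Under Repair) = 0.25·h(Degraded) + 0.22·h(Under Repair) + 0.25·0 + 0.28·1
Solving: h(Degraded) = 0.4363, h(Under Repair) = 0.4988.
Starting from Degraded, the probability is 0.4363.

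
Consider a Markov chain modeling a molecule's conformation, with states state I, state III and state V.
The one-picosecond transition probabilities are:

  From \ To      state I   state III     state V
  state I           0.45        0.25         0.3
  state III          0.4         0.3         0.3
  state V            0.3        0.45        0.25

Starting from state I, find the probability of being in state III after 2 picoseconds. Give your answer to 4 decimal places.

0.3225

Sum over the intermediate state after 1 picosecond:
P = P(state I→state I)·P(state I→state III) + P(state I→state III)·P(state III→state III) + P(state I→state V)·P(state V→state III)
  = 0.45×0.25 + 0.25×0.3 + 0.3×0.45
  = 0.1125 + 0.0750 + 0.1350 = 0.3225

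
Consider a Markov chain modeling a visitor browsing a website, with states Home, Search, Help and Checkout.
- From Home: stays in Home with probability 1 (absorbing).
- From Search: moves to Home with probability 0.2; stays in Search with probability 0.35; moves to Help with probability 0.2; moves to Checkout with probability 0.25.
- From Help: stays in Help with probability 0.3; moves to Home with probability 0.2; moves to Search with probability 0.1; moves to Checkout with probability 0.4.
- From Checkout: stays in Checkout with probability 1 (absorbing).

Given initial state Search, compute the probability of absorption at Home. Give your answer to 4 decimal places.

Let h(s) be the probability of absorption at Home starting from transient state s. Then h(Home) = 1 and h(Checkout) = 0. By first-step analysis:
h(Search) = 0.2·1 + 0.35·h(Search) + 0.2·h(Help) + 0.25·0
h(Help) = 0.2·1 + 0.1·h(Search) + 0.3·h(Help) + 0.4·0
Solving: h(Search) = 0.4138, h(Help) = 0.3448.
Starting from Search, the probability is 0.4138.

0.4138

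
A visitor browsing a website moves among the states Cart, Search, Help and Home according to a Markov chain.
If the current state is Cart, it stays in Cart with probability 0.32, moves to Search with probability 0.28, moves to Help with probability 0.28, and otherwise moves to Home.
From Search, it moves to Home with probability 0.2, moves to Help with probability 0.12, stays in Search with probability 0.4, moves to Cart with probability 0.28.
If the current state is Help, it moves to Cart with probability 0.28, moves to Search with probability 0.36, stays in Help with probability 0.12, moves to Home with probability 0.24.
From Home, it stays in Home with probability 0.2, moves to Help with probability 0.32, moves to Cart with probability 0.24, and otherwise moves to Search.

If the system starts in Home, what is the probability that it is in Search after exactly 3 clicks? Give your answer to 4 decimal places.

0.3273

Propagate the distribution vector 3 clicks from Home.
After 0 clicks: (0.0000, 0.0000, 0.0000, 1.0000)
After 1 click: (0.2400, 0.2400, 0.3200, 0.2000)
After 2 clicks: (0.2816, 0.3264, 0.1984, 0.1936)
After 3 clicks: (0.2835, 0.3273, 0.2038, 0.1854)
P(in Search after 3 clicks) = 0.3273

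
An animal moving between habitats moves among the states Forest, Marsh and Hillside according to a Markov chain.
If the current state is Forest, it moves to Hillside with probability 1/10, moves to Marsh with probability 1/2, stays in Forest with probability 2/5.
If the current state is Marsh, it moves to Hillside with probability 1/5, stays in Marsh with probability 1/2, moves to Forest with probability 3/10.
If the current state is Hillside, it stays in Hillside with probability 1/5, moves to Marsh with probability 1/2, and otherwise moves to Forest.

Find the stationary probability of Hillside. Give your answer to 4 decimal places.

Let the stationary distribution be π with π = πP and π_1 + π_2 + π_3 = 1.
π_1 = 0.4·π_1 + 0.3·π_2 + 0.3·π_3
π_2 = 0.5·π_1 + 0.5·π_2 + 0.5·π_3
Solving with the normalization constraint gives π = (0.3333, 0.5000, 0.1667).
So the stationary probability of Hillside is 0.1667.

0.1667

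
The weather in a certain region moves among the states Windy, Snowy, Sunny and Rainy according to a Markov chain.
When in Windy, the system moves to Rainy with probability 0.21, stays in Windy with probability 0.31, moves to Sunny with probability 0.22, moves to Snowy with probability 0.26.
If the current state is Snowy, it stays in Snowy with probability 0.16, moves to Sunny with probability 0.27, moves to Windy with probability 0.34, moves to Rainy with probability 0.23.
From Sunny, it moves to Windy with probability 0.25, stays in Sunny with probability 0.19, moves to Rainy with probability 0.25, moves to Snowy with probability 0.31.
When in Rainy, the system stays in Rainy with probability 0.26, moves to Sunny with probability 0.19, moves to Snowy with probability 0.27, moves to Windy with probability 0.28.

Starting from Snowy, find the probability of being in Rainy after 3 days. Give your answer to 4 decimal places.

0.2355

Propagate the distribution vector 3 days from Snowy.
After 0 days: (0.0000, 1.0000, 0.0000, 0.0000)
After 1 day: (0.3400, 0.1600, 0.2700, 0.2300)
After 2 days: (0.2917, 0.2598, 0.2130, 0.2355)
After 3 days: (0.2979, 0.2470, 0.2195, 0.2355)
P(in Rainy after 3 days) = 0.2355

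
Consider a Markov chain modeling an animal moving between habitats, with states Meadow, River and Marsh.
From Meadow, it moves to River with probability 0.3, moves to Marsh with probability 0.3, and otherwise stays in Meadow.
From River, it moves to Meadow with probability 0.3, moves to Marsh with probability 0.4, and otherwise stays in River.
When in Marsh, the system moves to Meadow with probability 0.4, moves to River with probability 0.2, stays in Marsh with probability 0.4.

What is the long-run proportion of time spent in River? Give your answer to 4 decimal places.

Let the stationary distribution be π with π = πP and π_1 + π_2 + π_3 = 1.
π_1 = 0.4·π_1 + 0.3·π_2 + 0.4·π_3
π_2 = 0.3·π_1 + 0.3·π_2 + 0.2·π_3
Solving with the normalization constraint gives π = (0.3736, 0.2637, 0.3626).
So the stationary probability of River is 0.2637.

0.2637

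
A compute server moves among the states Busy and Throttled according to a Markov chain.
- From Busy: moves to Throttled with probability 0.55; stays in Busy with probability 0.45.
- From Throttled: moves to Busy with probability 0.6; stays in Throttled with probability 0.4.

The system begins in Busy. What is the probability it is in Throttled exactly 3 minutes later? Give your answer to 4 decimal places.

Propagate the distribution vector 3 minutes from Busy.
After 0 minutes: (1.0000, 0.0000)
After 1 minute: (0.4500, 0.5500)
After 2 minutes: (0.5325, 0.4675)
After 3 minutes: (0.5201, 0.4799)
P(in Throttled after 3 minutes) = 0.4799

0.4799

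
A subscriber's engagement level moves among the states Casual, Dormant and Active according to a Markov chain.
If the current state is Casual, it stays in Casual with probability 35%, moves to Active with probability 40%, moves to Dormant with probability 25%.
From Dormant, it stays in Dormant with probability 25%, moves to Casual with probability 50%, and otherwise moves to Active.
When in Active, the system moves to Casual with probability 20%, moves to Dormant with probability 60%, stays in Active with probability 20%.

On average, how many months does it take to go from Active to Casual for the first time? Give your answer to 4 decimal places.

3.0000

Let t(s) be the expected number of months to first reach Casual from state s, with t(Casual) = 0. Conditioning on the first month:
t(Dormant) = 1 + 0.25·t(Dormant) + 0.25·t(Active)
t(Active) = 1 + 0.6·t(Dormant) + 0.2·t(Active)
Solving: t(Dormant) = 2.3333, t(Active) = 3.0000.
Expected months from Active to Casual: 3.0000.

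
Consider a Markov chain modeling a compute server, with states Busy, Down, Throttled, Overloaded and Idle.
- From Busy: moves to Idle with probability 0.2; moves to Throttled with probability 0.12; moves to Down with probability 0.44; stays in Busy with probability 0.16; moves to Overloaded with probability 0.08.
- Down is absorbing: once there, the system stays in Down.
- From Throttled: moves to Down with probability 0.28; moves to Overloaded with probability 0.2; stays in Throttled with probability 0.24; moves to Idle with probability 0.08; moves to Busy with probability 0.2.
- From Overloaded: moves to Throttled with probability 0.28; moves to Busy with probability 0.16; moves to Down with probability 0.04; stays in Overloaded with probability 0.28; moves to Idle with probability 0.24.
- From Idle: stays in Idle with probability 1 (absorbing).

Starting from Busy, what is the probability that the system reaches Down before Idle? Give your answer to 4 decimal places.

Let h(s) be the probability of absorption at Down starting from transient state s. Then h(Down) = 1 and h(Idle) = 0. By first-step analysis:
h(Busy) = 0.16·h(Busy) + 0.44·1 + 0.12·h(Throttled) + 0.08·h(Overloaded) + 0.2·0
h(Throttled) = 0.2·h(Busy) + 0.28·1 + 0.24·h(Throttled) + 0.2·h(Overloaded) + 0.08·0
h(Overloaded) = 0.16·h(Busy) + 0.04·1 + 0.28·h(Throttled) + 0.28·h(Overloaded) + 0.24·0
Solving: h(Busy) = 0.6626, h(Throttled) = 0.6641, h(Overloaded) = 0.4611.
Starting from Busy, the probability is 0.6626.

0.6626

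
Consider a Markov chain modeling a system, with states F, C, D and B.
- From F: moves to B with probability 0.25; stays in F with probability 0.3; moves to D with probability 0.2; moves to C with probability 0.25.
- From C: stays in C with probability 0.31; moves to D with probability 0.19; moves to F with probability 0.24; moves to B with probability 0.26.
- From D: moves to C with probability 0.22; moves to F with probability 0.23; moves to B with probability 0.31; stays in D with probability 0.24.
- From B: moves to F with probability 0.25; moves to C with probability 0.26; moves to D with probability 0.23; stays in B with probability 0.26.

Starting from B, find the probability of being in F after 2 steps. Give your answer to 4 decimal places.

Propagate the distribution vector 2 steps from B.
After 0 steps: (0.0000, 0.0000, 0.0000, 1.0000)
After 1 step: (0.2500, 0.2600, 0.2300, 0.2600)
After 2 steps: (0.2553, 0.2613, 0.2144, 0.2690)
P(in F after 2 steps) = 0.2553

0.2553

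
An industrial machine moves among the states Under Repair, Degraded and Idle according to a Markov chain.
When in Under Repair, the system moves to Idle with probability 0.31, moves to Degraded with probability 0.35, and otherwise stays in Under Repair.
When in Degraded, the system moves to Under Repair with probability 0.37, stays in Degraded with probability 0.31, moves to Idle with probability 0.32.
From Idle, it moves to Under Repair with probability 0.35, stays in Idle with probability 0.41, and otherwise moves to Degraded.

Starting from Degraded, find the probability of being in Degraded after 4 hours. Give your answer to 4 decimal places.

0.2998

Propagate the distribution vector 4 hours from Degraded.
After 0 hours: (0.0000, 1.0000, 0.0000)
After 1 hour: (0.3700, 0.3100, 0.3200)
After 2 hours: (0.3525, 0.3024, 0.3451)
After 3 hours: (0.3525, 0.2999, 0.3475)
After 4 hours: (0.3525, 0.2998, 0.3478)
P(in Degraded after 4 hours) = 0.2998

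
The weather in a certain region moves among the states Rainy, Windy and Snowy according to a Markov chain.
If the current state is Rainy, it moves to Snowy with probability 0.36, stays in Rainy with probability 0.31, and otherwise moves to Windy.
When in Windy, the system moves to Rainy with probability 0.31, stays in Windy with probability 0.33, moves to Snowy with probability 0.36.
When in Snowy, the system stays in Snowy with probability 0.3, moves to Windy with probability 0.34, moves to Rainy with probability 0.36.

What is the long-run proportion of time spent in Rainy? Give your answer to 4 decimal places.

Let the stationary distribution be π with π = πP and π_1 + π_2 + π_3 = 1.
π_1 = 0.31·π_1 + 0.31·π_2 + 0.36·π_3
π_2 = 0.33·π_1 + 0.33·π_2 + 0.34·π_3
Solving with the normalization constraint gives π = (0.3270, 0.3334, 0.3396).
So the stationary probability of Rainy is 0.3270.

0.3270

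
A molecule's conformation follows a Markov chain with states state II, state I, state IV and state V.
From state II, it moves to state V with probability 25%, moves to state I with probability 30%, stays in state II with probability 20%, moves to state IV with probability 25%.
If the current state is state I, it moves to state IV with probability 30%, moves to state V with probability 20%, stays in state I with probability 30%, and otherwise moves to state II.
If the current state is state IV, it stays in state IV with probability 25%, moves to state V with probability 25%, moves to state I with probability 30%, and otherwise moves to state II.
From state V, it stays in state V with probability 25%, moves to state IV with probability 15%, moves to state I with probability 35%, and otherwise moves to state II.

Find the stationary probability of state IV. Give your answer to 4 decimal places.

0.2421

Let the stationary distribution be π with π = πP and π_1 + π_2 + π_3 + π_4 = 1.
π_1 = 0.2·π_1 + 0.2·π_2 + 0.2·π_3 + 0.25·π_4
π_2 = 0.3·π_1 + 0.3·π_2 + 0.3·π_3 + 0.35·π_4
π_3 = 0.25·π_1 + 0.3·π_2 + 0.25·π_3 + 0.15·π_4
Solving with the normalization constraint gives π = (0.2117, 0.3117, 0.2421, 0.2344).
So the stationary probability of state IV is 0.2421.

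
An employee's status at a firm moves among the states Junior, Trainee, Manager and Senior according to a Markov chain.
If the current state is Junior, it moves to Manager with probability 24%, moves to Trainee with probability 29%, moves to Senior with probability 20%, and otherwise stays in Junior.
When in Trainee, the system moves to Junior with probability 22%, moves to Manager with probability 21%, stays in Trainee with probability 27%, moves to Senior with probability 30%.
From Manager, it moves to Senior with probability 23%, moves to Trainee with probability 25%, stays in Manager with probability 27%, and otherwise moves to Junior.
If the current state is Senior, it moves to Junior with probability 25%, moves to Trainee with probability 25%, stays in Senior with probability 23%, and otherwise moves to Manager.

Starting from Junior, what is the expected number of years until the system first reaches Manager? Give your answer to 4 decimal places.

4.1879

Let t(s) be the expected number of years to first reach Manager from state s, with t(Manager) = 0. Conditioning on the first year:
t(Junior) = 1 + 0.27·t(Junior) + 0.29·t(Trainee) + 0.2·t(Senior)
t(Trainee) = 1 + 0.22·t(Junior) + 0.27·t(Trainee) + 0.3·t(Senior)
t(Senior) = 1 + 0.25·t(Junior) + 0.25·t(Trainee) + 0.23·t(Senior)
Solving: t(Junior) = 4.1879, t(Trainee) = 4.2979, t(Senior) = 4.0538.
Expected years from Junior to Manager: 4.1879.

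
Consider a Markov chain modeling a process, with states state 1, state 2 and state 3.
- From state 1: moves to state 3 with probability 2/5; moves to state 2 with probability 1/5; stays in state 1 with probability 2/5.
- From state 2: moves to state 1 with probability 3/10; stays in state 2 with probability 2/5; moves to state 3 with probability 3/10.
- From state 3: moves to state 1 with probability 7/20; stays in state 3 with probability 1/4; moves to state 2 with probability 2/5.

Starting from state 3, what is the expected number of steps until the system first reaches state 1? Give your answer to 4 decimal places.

Let t(s) be the expected number of steps to first reach state 1 from state s, with t(state 1) = 0. Conditioning on the first step:
t(state 2) = 1 + 0.4·t(state 2) + 0.3·t(state 3)
t(state 3) = 1 + 0.4·t(state 2) + 0.25·t(state 3)
Solving: t(state 2) = 3.1818, t(state 3) = 3.0303.
Expected steps from state 3 to state 1: 3.0303.

3.0303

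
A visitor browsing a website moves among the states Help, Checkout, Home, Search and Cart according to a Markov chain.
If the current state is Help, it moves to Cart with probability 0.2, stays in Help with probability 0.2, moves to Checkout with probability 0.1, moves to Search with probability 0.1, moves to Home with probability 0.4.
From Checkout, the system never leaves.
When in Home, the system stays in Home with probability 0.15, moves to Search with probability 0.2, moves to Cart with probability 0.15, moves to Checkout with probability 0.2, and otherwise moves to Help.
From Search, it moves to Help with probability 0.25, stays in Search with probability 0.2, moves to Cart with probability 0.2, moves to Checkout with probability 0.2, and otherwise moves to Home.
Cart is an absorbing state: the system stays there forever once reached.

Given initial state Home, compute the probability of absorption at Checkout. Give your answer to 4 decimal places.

0.5023

Let h(s) be the probability of absorption at Checkout starting from transient state s. Then h(Checkout) = 1 and h(Cart) = 0. By first-step analysis:
h(Help) = 0.2·h(Help) + 0.1·1 + 0.4·h(Home) + 0.1·h(Search) + 0.2·0
h(Home) = 0.3·h(Help) + 0.2·1 + 0.15·h(Home) + 0.2·h(Search) + 0.15·0
h(Search) = 0.25·h(Help) + 0.2·1 + 0.15·h(Home) + 0.2·h(Search) + 0.2·0
Solving: h(Help) = 0.4362, h(Home) = 0.5023, h(Search) = 0.4805.
Starting from Home, the probability is 0.5023.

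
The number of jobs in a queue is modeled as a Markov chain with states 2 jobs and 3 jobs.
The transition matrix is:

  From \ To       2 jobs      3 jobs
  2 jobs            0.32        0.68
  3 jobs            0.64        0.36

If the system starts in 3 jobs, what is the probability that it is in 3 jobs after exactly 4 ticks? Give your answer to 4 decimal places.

0.5202

Propagate the distribution vector 4 ticks from 3 jobs.
After 0 ticks: (0.0000, 1.0000)
After 1 tick: (0.6400, 0.3600)
After 2 ticks: (0.4352, 0.5648)
After 3 ticks: (0.5007, 0.4993)
After 4 ticks: (0.4798, 0.5202)
P(in 3 jobs after 4 ticks) = 0.5202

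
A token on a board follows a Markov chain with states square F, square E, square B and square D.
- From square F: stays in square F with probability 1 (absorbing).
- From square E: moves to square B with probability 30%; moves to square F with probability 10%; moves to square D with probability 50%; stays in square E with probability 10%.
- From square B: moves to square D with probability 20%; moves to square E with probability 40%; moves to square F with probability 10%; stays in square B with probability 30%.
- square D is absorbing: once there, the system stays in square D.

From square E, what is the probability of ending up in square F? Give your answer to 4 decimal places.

0.1961

Let h(s) be the probability of absorption at square F starting from transient state s. Then h(square F) = 1 and h(square D) = 0. By first-step analysis:
h(square E) = 0.1·1 + 0.1·h(square E) + 0.3·h(square B) + 0.5·0
h(square B) = 0.1·1 + 0.4·h(square E) + 0.3·h(square B) + 0.2·0
Solving: h(square E) = 0.1961, h(square B) = 0.2549.
Starting from square E, the probability is 0.1961.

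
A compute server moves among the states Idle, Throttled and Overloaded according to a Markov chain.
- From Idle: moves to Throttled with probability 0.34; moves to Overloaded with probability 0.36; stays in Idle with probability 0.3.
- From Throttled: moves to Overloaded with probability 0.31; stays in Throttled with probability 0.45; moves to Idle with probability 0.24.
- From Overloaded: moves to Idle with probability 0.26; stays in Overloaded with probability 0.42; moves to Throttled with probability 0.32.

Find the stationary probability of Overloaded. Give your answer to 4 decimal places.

0.3631

Let the stationary distribution be π with π = πP and π_1 + π_2 + π_3 = 1.
π_1 = 0.3·π_1 + 0.24·π_2 + 0.26·π_3
π_2 = 0.34·π_1 + 0.45·π_2 + 0.32·π_3
Solving with the normalization constraint gives π = (0.2630, 0.3739, 0.3631).
So the stationary probability of Overloaded is 0.3631.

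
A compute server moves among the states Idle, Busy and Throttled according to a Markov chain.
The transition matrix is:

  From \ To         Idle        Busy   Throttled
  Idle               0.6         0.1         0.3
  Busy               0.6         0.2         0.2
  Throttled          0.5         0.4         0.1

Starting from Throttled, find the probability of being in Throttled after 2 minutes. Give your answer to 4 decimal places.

Sum over the intermediate state after 1 minute:
P = P(Throttled→Idle)·P(Idle→Throttled) + P(Throttled→Busy)·P(Busy→Throttled) + P(Throttled→Throttled)·P(Throttled→Throttled)
  = 0.5×0.3 + 0.4×0.2 + 0.1×0.1
  = 0.1500 + 0.0800 + 0.0100 = 0.2400

0.2400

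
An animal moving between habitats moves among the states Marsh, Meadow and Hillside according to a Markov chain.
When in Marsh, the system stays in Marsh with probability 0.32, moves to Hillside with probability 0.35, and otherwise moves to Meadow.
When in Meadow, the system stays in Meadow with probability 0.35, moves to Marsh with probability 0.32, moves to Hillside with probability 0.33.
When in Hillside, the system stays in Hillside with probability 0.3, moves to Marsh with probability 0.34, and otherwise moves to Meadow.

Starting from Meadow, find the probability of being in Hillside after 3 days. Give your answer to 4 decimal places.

Propagate the distribution vector 3 days from Meadow.
After 0 days: (0.0000, 1.0000, 0.0000)
After 1 day: (0.3200, 0.3500, 0.3300)
After 2 days: (0.3266, 0.3469, 0.3265)
After 3 days: (0.3265, 0.3467, 0.3267)
P(in Hillside after 3 days) = 0.3267

0.3267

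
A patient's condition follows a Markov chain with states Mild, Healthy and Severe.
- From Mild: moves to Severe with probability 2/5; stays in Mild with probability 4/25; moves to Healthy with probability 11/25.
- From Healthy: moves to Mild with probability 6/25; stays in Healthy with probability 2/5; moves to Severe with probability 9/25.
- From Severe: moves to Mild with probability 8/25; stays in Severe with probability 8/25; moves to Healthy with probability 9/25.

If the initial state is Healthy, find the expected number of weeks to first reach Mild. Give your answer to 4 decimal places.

3.7356

Let t(s) be the expected number of weeks to first reach Mild from state s, with t(Mild) = 0. Conditioning on the first week:
t(Healthy) = 1 + 0.4·t(Healthy) + 0.36·t(Severe)
t(Severe) = 1 + 0.36·t(Healthy) + 0.32·t(Severe)
Solving: t(Healthy) = 3.7356, t(Severe) = 3.4483.
Expected weeks from Healthy to Mild: 3.7356.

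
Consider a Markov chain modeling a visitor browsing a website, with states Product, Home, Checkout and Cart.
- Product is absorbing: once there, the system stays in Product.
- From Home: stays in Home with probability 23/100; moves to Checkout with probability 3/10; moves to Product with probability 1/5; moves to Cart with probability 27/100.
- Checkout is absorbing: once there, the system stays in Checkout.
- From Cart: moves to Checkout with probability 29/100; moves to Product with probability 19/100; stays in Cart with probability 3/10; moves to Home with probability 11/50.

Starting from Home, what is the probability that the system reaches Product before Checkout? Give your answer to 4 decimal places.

0.3989

Let h(s) be the probability of absorption at Product starting from transient state s. Then h(Product) = 1 and h(Checkout) = 0. By first-step analysis:
h(Home) = 0.2·1 + 0.23·h(Home) + 0.3·0 + 0.27·h(Cart)
h(Cart) = 0.19·1 + 0.22·h(Home) + 0.29·0 + 0.3·h(Cart)
Solving: h(Home) = 0.3989, h(Cart) = 0.3968.
Starting from Home, the probability is 0.3989.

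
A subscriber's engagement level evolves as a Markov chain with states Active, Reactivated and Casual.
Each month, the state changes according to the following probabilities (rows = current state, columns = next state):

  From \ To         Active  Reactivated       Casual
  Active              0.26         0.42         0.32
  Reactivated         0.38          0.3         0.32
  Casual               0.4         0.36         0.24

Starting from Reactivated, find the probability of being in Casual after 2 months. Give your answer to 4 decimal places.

Sum over the intermediate state after 1 month:
P = P(Reactivated→Active)·P(Active→Casual) + P(Reactivated→Reactivated)·P(Reactivated→Casual) + P(Reactivated→Casual)·P(Casual→Casual)
  = 0.38×0.32 + 0.3×0.32 + 0.32×0.24
  = 0.1216 + 0.0960 + 0.0768 = 0.2944

0.2944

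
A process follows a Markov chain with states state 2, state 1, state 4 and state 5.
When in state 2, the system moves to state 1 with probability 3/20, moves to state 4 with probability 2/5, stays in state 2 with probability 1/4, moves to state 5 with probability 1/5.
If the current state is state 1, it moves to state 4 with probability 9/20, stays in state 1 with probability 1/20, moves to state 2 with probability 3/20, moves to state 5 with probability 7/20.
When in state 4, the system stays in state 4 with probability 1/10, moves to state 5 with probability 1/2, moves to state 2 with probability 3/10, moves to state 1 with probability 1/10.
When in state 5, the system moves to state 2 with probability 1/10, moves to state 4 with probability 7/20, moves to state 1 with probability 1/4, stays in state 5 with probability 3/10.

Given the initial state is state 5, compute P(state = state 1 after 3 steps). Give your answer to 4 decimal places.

0.1589

Propagate the distribution vector 3 steps from state 5.
After 0 steps: (0.0000, 0.0000, 0.0000, 1.0000)
After 1 step: (0.1000, 0.2500, 0.3500, 0.3000)
After 2 steps: (0.1975, 0.1375, 0.2925, 0.3725)
After 3 steps: (0.1950, 0.1589, 0.3005, 0.3456)
P(in state 1 after 3 steps) = 0.1589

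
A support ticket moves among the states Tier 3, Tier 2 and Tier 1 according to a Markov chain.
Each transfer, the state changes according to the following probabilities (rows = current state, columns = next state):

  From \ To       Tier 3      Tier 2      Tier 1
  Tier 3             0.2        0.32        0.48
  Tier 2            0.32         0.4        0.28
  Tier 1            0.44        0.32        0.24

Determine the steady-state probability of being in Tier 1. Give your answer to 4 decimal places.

Let the stationary distribution be π with π = πP and π_1 + π_2 + π_3 = 1.
π_1 = 0.2·π_1 + 0.32·π_2 + 0.44·π_3
π_2 = 0.32·π_1 + 0.4·π_2 + 0.32·π_3
Solving with the normalization constraint gives π = (0.3212, 0.3478, 0.3310).
So the stationary probability of Tier 1 is 0.3310.

0.3310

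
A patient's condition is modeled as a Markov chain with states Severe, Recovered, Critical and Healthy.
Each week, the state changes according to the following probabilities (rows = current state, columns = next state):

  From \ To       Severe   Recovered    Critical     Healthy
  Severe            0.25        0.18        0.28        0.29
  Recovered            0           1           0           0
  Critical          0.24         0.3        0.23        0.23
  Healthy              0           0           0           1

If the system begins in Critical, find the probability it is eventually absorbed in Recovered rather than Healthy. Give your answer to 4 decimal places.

Let h(s) be the probability of absorption at Recovered starting from transient state s. Then h(Recovered) = 1 and h(Healthy) = 0. By first-step analysis:
h(Severe) = 0.25·h(Severe) + 0.18·1 + 0.28·h(Critical) + 0.29·0
h(Critical) = 0.24·h(Severe) + 0.3·1 + 0.23·h(Critical) + 0.23·0
Solving: h(Severe) = 0.4362, h(Critical) = 0.5256.
Starting from Critical, the probability is 0.5256.

0.5256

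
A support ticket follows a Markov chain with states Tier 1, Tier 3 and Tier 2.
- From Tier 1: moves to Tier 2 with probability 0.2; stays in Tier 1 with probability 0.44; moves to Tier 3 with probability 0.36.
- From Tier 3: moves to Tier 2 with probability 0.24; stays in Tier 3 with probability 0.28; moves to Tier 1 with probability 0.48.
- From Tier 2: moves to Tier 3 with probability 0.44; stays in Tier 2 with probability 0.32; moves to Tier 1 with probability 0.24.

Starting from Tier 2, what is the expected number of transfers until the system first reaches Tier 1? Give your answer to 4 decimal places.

Let t(s) be the expected number of transfers to first reach Tier 1 from state s, with t(Tier 1) = 0. Conditioning on the first transfer:
t(Tier 3) = 1 + 0.28·t(Tier 3) + 0.24·t(Tier 2)
t(Tier 2) = 1 + 0.44·t(Tier 3) + 0.32·t(Tier 2)
Solving: t(Tier 3) = 2.3958, t(Tier 2) = 3.0208.
Expected transfers from Tier 2 to Tier 1: 3.0208.

3.0208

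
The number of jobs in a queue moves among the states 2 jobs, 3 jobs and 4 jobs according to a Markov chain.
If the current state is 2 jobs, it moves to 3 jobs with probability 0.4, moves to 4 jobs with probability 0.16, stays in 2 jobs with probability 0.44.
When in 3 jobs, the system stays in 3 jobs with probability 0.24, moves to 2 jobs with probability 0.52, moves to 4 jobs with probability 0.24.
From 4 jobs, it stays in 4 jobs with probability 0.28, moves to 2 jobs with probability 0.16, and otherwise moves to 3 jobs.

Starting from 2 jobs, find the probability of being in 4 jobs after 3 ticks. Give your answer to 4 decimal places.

0.2143

Propagate the distribution vector 3 ticks from 2 jobs.
After 0 ticks: (1.0000, 0.0000, 0.0000)
After 1 tick: (0.4400, 0.4000, 0.1600)
After 2 ticks: (0.4272, 0.3616, 0.2112)
After 3 ticks: (0.4098, 0.3759, 0.2143)
P(in 4 jobs after 3 ticks) = 0.2143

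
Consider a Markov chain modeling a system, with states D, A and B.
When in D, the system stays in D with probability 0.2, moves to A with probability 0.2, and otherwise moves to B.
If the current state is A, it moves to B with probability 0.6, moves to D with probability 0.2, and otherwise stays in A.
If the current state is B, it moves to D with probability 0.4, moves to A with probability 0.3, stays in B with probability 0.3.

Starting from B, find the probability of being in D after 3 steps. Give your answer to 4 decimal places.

Propagate the distribution vector 3 steps from B.
After 0 steps: (0.0000, 0.0000, 1.0000)
After 1 step: (0.4000, 0.3000, 0.3000)
After 2 steps: (0.2600, 0.2300, 0.5100)
After 3 steps: (0.3020, 0.2510, 0.4470)
P(in D after 3 steps) = 0.3020

0.3020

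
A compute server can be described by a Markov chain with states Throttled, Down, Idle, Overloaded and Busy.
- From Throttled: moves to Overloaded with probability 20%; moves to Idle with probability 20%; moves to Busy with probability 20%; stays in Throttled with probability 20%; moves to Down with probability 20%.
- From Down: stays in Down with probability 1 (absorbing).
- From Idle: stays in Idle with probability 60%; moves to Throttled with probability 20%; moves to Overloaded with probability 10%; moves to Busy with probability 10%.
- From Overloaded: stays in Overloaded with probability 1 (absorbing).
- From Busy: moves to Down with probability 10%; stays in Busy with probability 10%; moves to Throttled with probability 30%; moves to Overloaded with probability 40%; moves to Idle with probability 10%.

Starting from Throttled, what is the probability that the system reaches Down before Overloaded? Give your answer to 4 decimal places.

0.3810

Let h(s) be the probability of absorption at Down starting from transient state s. Then h(Down) = 1 and h(Overloaded) = 0. By first-step analysis:
h(Throttled) = 0.2·h(Throttled) + 0.2·1 + 0.2·h(Idle) + 0.2·0 + 0.2·h(Busy)
h(Idle) = 0.2·h(Throttled) + 0.6·h(Idle) + 0.1·0 + 0.1·h(Busy)
h(Busy) = 0.3·h(Throttled) + 0.1·1 + 0.1·h(Idle) + 0.4·0 + 0.1·h(Busy)
Solving: h(Throttled) = 0.3810, h(Idle) = 0.2571, h(Busy) = 0.2667.
Starting from Throttled, the probability is 0.3810.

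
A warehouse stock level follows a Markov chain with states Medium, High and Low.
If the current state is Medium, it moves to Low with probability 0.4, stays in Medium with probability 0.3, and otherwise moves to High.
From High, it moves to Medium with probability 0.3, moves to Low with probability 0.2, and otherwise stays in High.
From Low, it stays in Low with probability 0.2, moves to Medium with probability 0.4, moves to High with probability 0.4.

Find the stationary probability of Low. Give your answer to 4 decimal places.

0.2653

Let the stationary distribution be π with π = πP and π_1 + π_2 + π_3 = 1.
π_1 = 0.3·π_1 + 0.3·π_2 + 0.4·π_3
π_2 = 0.3·π_1 + 0.5·π_2 + 0.4·π_3
Solving with the normalization constraint gives π = (0.3265, 0.4082, 0.2653).
So the stationary probability of Low is 0.2653.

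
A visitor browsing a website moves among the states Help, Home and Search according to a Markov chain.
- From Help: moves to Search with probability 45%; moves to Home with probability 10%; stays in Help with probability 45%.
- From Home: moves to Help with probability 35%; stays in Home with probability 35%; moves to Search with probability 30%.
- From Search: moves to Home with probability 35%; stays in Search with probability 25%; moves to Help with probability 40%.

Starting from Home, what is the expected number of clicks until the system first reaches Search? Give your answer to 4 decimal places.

2.7907

Let t(s) be the expected number of clicks to first reach Search from state s, with t(Search) = 0. Conditioning on the first click:
t(Help) = 1 + 0.45·t(Help) + 0.1·t(Home)
t(Home) = 1 + 0.35·t(Help) + 0.35·t(Home)
Solving: t(Help) = 2.3256, t(Home) = 2.7907.
Expected clicks from Home to Search: 2.7907.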